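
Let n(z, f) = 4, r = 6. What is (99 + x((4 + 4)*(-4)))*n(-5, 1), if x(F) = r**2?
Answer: 540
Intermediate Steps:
x(F) = 36 (x(F) = 6**2 = 36)
(99 + x((4 + 4)*(-4)))*n(-5, 1) = (99 + 36)*4 = 135*4 = 540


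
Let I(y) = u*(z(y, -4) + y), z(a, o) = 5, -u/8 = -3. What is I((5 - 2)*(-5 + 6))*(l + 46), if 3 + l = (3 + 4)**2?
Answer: 17664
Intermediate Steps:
u = 24 (u = -8*(-3) = 24)
I(y) = 120 + 24*y (I(y) = 24*(5 + y) = 120 + 24*y)
l = 46 (l = -3 + (3 + 4)**2 = -3 + 7**2 = -3 + 49 = 46)
I((5 - 2)*(-5 + 6))*(l + 46) = (120 + 24*((5 - 2)*(-5 + 6)))*(46 + 46) = (120 + 24*(3*1))*92 = (120 + 24*3)*92 = (120 + 72)*92 = 192*92 = 17664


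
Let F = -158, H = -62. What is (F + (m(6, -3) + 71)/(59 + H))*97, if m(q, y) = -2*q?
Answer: -51701/3 ≈ -17234.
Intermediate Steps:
(F + (m(6, -3) + 71)/(59 + H))*97 = (-158 + (-2*6 + 71)/(59 - 62))*97 = (-158 + (-12 + 71)/(-3))*97 = (-158 + 59*(-⅓))*97 = (-158 - 59/3)*97 = -533/3*97 = -51701/3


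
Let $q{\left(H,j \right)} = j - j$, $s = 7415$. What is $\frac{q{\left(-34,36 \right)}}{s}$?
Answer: $0$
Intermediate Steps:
$q{\left(H,j \right)} = 0$
$\frac{q{\left(-34,36 \right)}}{s} = \frac{0}{7415} = 0 \cdot \frac{1}{7415} = 0$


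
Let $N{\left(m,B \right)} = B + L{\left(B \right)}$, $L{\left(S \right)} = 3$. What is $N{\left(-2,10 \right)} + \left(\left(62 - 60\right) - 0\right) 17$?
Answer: $47$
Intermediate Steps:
$N{\left(m,B \right)} = 3 + B$ ($N{\left(m,B \right)} = B + 3 = 3 + B$)
$N{\left(-2,10 \right)} + \left(\left(62 - 60\right) - 0\right) 17 = \left(3 + 10\right) + \left(\left(62 - 60\right) - 0\right) 17 = 13 + \left(2 + 0\right) 17 = 13 + 2 \cdot 17 = 13 + 34 = 47$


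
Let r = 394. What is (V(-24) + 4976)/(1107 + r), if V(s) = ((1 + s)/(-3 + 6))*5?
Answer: 14813/4503 ≈ 3.2896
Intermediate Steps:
V(s) = 5/3 + 5*s/3 (V(s) = ((1 + s)/3)*5 = ((1 + s)*(⅓))*5 = (⅓ + s/3)*5 = 5/3 + 5*s/3)
(V(-24) + 4976)/(1107 + r) = ((5/3 + (5/3)*(-24)) + 4976)/(1107 + 394) = ((5/3 - 40) + 4976)/1501 = (-115/3 + 4976)*(1/1501) = (14813/3)*(1/1501) = 14813/4503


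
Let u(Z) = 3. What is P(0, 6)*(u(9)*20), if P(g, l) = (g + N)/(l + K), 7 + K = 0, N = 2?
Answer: -120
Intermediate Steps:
K = -7 (K = -7 + 0 = -7)
P(g, l) = (2 + g)/(-7 + l) (P(g, l) = (g + 2)/(l - 7) = (2 + g)/(-7 + l))
P(0, 6)*(u(9)*20) = ((2 + 0)/(-7 + 6))*(3*20) = (2/(-1))*60 = -1*2*60 = -2*60 = -120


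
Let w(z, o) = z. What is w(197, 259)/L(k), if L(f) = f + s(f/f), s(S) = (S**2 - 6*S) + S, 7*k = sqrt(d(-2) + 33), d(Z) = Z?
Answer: -38612/753 - 1379*sqrt(31)/753 ≈ -61.474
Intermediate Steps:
k = sqrt(31)/7 (k = sqrt(-2 + 33)/7 = sqrt(31)/7 ≈ 0.79539)
s(S) = S**2 - 5*S
L(f) = -4 + f (L(f) = f + (f/f)*(-5 + f/f) = f + 1*(-5 + 1) = f + 1*(-4) = f - 4 = -4 + f)
w(197, 259)/L(k) = 197/(-4 + sqrt(31)/7)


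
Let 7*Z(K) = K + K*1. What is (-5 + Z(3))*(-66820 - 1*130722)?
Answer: 5728718/7 ≈ 8.1839e+5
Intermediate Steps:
Z(K) = 2*K/7 (Z(K) = (K + K*1)/7 = (K + K)/7 = (2*K)/7 = 2*K/7)
(-5 + Z(3))*(-66820 - 1*130722) = (-5 + (2/7)*3)*(-66820 - 1*130722) = (-5 + 6/7)*(-66820 - 130722) = -29/7*(-197542) = 5728718/7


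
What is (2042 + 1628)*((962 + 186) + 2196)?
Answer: 12272480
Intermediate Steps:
(2042 + 1628)*((962 + 186) + 2196) = 3670*(1148 + 2196) = 3670*3344 = 12272480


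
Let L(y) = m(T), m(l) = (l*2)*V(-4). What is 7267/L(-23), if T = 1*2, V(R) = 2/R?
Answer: -7267/2 ≈ -3633.5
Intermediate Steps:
T = 2
m(l) = -l (m(l) = (l*2)*(2/(-4)) = (2*l)*(2*(-¼)) = (2*l)*(-½) = -l)
L(y) = -2 (L(y) = -1*2 = -2)
7267/L(-23) = 7267/(-2) = 7267*(-½) = -7267/2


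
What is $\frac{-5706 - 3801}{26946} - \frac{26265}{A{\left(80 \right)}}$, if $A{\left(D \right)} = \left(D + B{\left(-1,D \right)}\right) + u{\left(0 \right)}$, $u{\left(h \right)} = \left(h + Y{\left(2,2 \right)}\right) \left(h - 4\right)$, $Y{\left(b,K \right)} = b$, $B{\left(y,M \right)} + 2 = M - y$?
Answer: $- \frac{236390749}{1356282} \approx -174.29$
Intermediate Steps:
$B{\left(y,M \right)} = -2 + M - y$ ($B{\left(y,M \right)} = -2 + \left(M - y\right) = -2 + M - y$)
$u{\left(h \right)} = \left(-4 + h\right) \left(2 + h\right)$ ($u{\left(h \right)} = \left(h + 2\right) \left(h - 4\right) = \left(2 + h\right) \left(-4 + h\right) = \left(-4 + h\right) \left(2 + h\right)$)
$A{\left(D \right)} = -9 + 2 D$ ($A{\left(D \right)} = \left(D - \left(1 - D\right)\right) - \left(8 - 0^{2}\right) = \left(D + \left(-2 + D + 1\right)\right) + \left(-8 + 0 + 0\right) = \left(D + \left(-1 + D\right)\right) - 8 = \left(-1 + 2 D\right) - 8 = -9 + 2 D$)
$\frac{-5706 - 3801}{26946} - \frac{26265}{A{\left(80 \right)}} = \frac{-5706 - 3801}{26946} - \frac{26265}{-9 + 2 \cdot 80} = \left(-5706 - 3801\right) \frac{1}{26946} - \frac{26265}{-9 + 160} = \left(-9507\right) \frac{1}{26946} - \frac{26265}{151} = - \frac{3169}{8982} - \frac{26265}{151} = - \frac{236390749}{1356282}$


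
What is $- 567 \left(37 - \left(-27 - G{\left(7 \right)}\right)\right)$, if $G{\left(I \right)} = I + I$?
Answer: $-44226$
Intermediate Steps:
$G{\left(I \right)} = 2 I$
$- 567 \left(37 - \left(-27 - G{\left(7 \right)}\right)\right) = - 567 \left(37 - \left(-27 - 2 \cdot 7\right)\right) = - 567 \left(37 - \left(-27 - 14\right)\right) = - 567 \left(37 - -41\right) = - 567 \left(37 + 41\right) = \left(-567\right) 78 = -44226$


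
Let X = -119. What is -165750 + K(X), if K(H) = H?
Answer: -165869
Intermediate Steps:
-165750 + K(X) = -165750 - 119 = -165869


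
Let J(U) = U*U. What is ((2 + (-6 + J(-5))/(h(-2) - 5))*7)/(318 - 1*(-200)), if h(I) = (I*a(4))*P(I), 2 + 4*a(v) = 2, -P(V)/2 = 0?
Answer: -9/370 ≈ -0.024324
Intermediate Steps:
P(V) = 0 (P(V) = -2*0 = 0)
a(v) = 0 (a(v) = -1/2 + (1/4)*2 = -1/2 + 1/2 = 0)
J(U) = U**2
h(I) = 0 (h(I) = (I*0)*0 = 0*0 = 0)
((2 + (-6 + J(-5))/(h(-2) - 5))*7)/(318 - 1*(-200)) = ((2 + (-6 + (-5)**2)/(0 - 5))*7)/(318 - 1*(-200)) = ((2 + (-6 + 25)/(-5))*7)/(318 + 200) = ((2 + 19*(-1/5))*7)/518 = ((2 - 19/5)*7)*(1/518) = -9/5*7*(1/518) = -63/5*1/518 = -9/370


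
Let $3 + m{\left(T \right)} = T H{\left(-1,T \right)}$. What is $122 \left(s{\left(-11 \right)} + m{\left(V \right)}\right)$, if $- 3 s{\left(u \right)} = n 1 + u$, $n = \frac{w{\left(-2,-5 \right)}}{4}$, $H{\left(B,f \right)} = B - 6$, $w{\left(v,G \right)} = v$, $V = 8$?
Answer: $- \frac{20191}{3} \approx -6730.3$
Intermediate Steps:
$H{\left(B,f \right)} = -6 + B$ ($H{\left(B,f \right)} = B - 6 = -6 + B$)
$n = - \frac{1}{2}$ ($n = - \frac{2}{4} = \left(-2\right) \frac{1}{4} = - \frac{1}{2} \approx -0.5$)
$s{\left(u \right)} = \frac{1}{6} - \frac{u}{3}$ ($s{\left(u \right)} = - \frac{\left(- \frac{1}{2}\right) 1 + u}{3} = - \frac{- \frac{1}{2} + u}{3} = \frac{1}{6} - \frac{u}{3}$)
$m{\left(T \right)} = -3 - 7 T$ ($m{\left(T \right)} = -3 + T \left(-6 - 1\right) = -3 + T \left(-7\right) = -3 - 7 T$)
$122 \left(s{\left(-11 \right)} + m{\left(V \right)}\right) = 122 \left(\left(\frac{1}{6} - - \frac{11}{3}\right) - 59\right) = 122 \left(\left(\frac{1}{6} + \frac{11}{3}\right) - 59\right) = 122 \left(\frac{23}{6} - 59\right) = 122 \left(- \frac{331}{6}\right) = - \frac{20191}{3}$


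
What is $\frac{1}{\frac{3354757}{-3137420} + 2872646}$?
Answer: $\frac{3137420}{9012693658563} \approx 3.4811 \cdot 10^{-7}$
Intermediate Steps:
$\frac{1}{\frac{3354757}{-3137420} + 2872646} = \frac{1}{3354757 \left(- \frac{1}{3137420}\right) + 2872646} = \frac{1}{- \frac{3354757}{3137420} + 2872646} = \frac{1}{\frac{9012693658563}{3137420}} = \frac{3137420}{9012693658563}$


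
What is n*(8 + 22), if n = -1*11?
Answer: -330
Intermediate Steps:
n = -11
n*(8 + 22) = -11*(8 + 22) = -11*30 = -330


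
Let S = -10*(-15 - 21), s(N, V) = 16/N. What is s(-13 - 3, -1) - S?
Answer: -361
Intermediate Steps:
S = 360 (S = -10*(-36) = 360)
s(-13 - 3, -1) - S = 16/(-13 - 3) - 1*360 = 16/(-16) - 360 = 16*(-1/16) - 360 = -1 - 360 = -361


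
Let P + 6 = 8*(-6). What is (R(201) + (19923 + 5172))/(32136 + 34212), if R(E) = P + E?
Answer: 4207/11058 ≈ 0.38045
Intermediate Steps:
P = -54 (P = -6 + 8*(-6) = -6 - 48 = -54)
R(E) = -54 + E
(R(201) + (19923 + 5172))/(32136 + 34212) = ((-54 + 201) + (19923 + 5172))/(32136 + 34212) = (147 + 25095)/66348 = 25242*(1/66348) = 4207/11058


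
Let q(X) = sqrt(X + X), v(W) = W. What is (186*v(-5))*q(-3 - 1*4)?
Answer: -930*I*sqrt(14) ≈ -3479.7*I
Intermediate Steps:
q(X) = sqrt(2)*sqrt(X) (q(X) = sqrt(2*X) = sqrt(2)*sqrt(X))
(186*v(-5))*q(-3 - 1*4) = (186*(-5))*(sqrt(2)*sqrt(-3 - 1*4)) = -930*sqrt(2)*sqrt(-3 - 4) = -930*sqrt(2)*sqrt(-7) = -930*sqrt(2)*I*sqrt(7) = -930*I*sqrt(14)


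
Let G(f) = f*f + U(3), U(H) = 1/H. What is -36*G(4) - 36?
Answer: -624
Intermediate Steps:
G(f) = 1/3 + f**2 (G(f) = f*f + 1/3 = f**2 + 1/3 = 1/3 + f**2)
-36*G(4) - 36 = -36*(1/3 + 4**2) - 36 = -36*(1/3 + 16) - 36 = -36*49/3 - 36 = -588 - 36 = -624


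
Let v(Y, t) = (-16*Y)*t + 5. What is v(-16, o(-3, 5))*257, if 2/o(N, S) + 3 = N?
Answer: -61937/3 ≈ -20646.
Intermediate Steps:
o(N, S) = 2/(-3 + N)
v(Y, t) = 5 - 16*Y*t (v(Y, t) = -16*Y*t + 5 = 5 - 16*Y*t)
v(-16, o(-3, 5))*257 = (5 - 16*(-16)*2/(-3 - 3))*257 = (5 - 16*(-16)*2/(-6))*257 = (5 - 16*(-16)*2*(-⅙))*257 = (5 - 16*(-16)*(-⅓))*257 = (5 - 256/3)*257 = -241/3*257 = -61937/3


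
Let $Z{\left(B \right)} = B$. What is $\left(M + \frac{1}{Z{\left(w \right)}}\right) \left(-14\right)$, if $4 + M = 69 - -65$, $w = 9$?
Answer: $- \frac{16394}{9} \approx -1821.6$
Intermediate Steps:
$M = 130$ ($M = -4 + \left(69 - -65\right) = -4 + \left(69 + 65\right) = -4 + 134 = 130$)
$\left(M + \frac{1}{Z{\left(w \right)}}\right) \left(-14\right) = \left(130 + \frac{1}{9}\right) \left(-14\right) = \frac{1171}{9} \left(-14\right) = - \frac{16394}{9}$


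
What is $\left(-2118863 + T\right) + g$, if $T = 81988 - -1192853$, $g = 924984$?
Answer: $80962$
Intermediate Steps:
$T = 1274841$ ($T = 81988 + 1192853 = 1274841$)
$\left(-2118863 + T\right) + g = \left(-2118863 + 1274841\right) + 924984 = -844022 + 924984 = 80962$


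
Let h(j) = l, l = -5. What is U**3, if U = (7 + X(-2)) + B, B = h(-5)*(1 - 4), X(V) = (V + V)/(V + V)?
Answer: 12167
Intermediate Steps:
h(j) = -5
X(V) = 1 (X(V) = (2*V)/((2*V)) = (2*V)*(1/(2*V)) = 1)
B = 15 (B = -5*(1 - 4) = -5*(-3) = 15)
U = 23 (U = (7 + 1) + 15 = 8 + 15 = 23)
U**3 = 23**3 = 12167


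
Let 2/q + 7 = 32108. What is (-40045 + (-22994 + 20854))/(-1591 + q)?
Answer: 1354180685/51072689 ≈ 26.515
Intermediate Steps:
q = 2/32101 (q = 2/(-7 + 32108) = 2/32101 ≈ 6.2303e-5)
(-40045 + (-22994 + 20854))/(-1591 + q) = (-40045 + (-22994 + 20854))/(-1591 + 2/32101) = (-40045 - 2140)/(-51072689/32101) = -42185*(-32101/51072689) = 1354180685/51072689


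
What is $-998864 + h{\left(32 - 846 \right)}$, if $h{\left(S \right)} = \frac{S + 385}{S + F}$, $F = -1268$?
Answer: $- \frac{693211473}{694} \approx -9.9886 \cdot 10^{5}$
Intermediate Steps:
$h{\left(S \right)} = \frac{385 + S}{-1268 + S}$ ($h{\left(S \right)} = \frac{S + 385}{S - 1268} = \frac{385 + S}{-1268 + S}$)
$-998864 + h{\left(32 - 846 \right)} = -998864 + \frac{385 + \left(32 - 846\right)}{-1268 + \left(32 - 846\right)} = -998864 + \frac{385 - 814}{-1268 - 814} = -998864 + \frac{1}{-2082} \left(-429\right) = -998864 - - \frac{143}{694} = -998864 + \frac{143}{694} = - \frac{693211473}{694}$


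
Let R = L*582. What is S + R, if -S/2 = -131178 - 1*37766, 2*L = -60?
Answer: 320428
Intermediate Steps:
L = -30 (L = (½)*(-60) = -30)
R = -17460 (R = -30*582 = -17460)
S = 337888 (S = -2*(-131178 - 1*37766) = -2*(-131178 - 37766) = -2*(-168944) = 337888)
S + R = 337888 - 17460 = 320428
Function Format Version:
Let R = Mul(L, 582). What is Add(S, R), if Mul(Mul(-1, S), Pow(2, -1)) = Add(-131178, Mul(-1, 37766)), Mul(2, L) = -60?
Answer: 320428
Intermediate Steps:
L = -30 (L = Mul(Rational(1, 2), -60) = -30)
R = -17460 (R = Mul(-30, 582) = -17460)
S = 337888 (S = Mul(-2, Add(-131178, Mul(-1, 37766))) = Mul(-2, Add(-131178, -37766)) = Mul(-2, -168944) = 337888)
Add(S, R) = Add(337888, -17460) = 320428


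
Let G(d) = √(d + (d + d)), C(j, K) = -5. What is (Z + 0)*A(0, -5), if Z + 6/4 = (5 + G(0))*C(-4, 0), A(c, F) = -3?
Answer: 159/2 ≈ 79.500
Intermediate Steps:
G(d) = √3*√d (G(d) = √(d + 2*d) = √(3*d) = √3*√d)
Z = -53/2 (Z = -3/2 + (5 + √3*√0)*(-5) = -3/2 + (5 + √3*0)*(-5) = -3/2 + (5 + 0)*(-5) = -3/2 + 5*(-5) = -3/2 - 25 = -53/2 ≈ -26.500)
(Z + 0)*A(0, -5) = (-53/2 + 0)*(-3) = -53/2*(-3) = 159/2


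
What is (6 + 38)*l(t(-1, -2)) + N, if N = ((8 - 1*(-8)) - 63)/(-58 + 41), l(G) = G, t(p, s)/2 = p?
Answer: -1449/17 ≈ -85.235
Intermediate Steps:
t(p, s) = 2*p
N = 47/17 (N = ((8 + 8) - 63)/(-17) = (16 - 63)*(-1/17) = -47*(-1/17) = 47/17 ≈ 2.7647)
(6 + 38)*l(t(-1, -2)) + N = (6 + 38)*(2*(-1)) + 47/17 = 44*(-2) + 47/17 = -88 + 47/17 = -1449/17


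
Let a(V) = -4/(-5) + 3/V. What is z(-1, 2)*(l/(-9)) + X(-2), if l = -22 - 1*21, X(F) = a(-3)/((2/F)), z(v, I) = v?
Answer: -206/45 ≈ -4.5778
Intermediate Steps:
a(V) = ⅘ + 3/V (a(V) = -4*(-⅕) + 3/V = ⅘ + 3/V)
X(F) = -F/10 (X(F) = (⅘ + 3/(-3))/((2/F)) = (⅘ + 3*(-⅓))*(F/2) = (⅘ - 1)*(F/2) = -F/10)
l = -43 (l = -22 - 21 = -43)
z(-1, 2)*(l/(-9)) + X(-2) = -(-43)/(-9) - ⅒*(-2) = -(-43)*(-1)/9 + ⅕ = -1*43/9 + ⅕ = -43/9 + ⅕ = -206/45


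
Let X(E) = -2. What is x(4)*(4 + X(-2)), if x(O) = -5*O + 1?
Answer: -38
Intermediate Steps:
x(O) = 1 - 5*O
x(4)*(4 + X(-2)) = (1 - 5*4)*(4 - 2) = (1 - 20)*2 = -19*2 = -38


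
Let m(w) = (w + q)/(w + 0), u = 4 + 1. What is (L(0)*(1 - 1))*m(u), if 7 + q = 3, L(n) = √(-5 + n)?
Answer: 0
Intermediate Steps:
q = -4 (q = -7 + 3 = -4)
u = 5
m(w) = (-4 + w)/w (m(w) = (w - 4)/(w + 0) = (-4 + w)/w)
(L(0)*(1 - 1))*m(u) = (√(-5 + 0)*(1 - 1))*((-4 + 5)/5) = (√(-5)*0)*((⅕)*1) = ((I*√5)*0)*(⅕) = 0*(⅕) = 0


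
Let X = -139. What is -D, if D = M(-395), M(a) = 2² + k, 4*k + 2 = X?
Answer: 125/4 ≈ 31.250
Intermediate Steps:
k = -141/4 (k = -½ + (¼)*(-139) = -½ - 139/4 = -141/4 ≈ -35.250)
M(a) = -125/4 (M(a) = 2² - 141/4 = 4 - 141/4 = -125/4)
D = -125/4 ≈ -31.250
-D = -1*(-125/4) = 125/4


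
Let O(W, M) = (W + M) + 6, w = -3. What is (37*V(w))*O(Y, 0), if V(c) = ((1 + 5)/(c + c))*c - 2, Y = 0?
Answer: 222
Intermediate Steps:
O(W, M) = 6 + M + W (O(W, M) = (M + W) + 6 = 6 + M + W)
V(c) = 1 (V(c) = (6/((2*c)))*c - 2 = (6*(1/(2*c)))*c - 2 = (3/c)*c - 2 = 3 - 2 = 1)
(37*V(w))*O(Y, 0) = (37*1)*(6 + 0 + 0) = 37*6 = 222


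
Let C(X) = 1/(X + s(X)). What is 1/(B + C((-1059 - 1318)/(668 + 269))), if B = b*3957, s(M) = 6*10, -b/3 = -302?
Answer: 53843/193029417343 ≈ 2.7894e-7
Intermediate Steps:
b = 906 (b = -3*(-302) = 906)
s(M) = 60
C(X) = 1/(60 + X) (C(X) = 1/(X + 60) = 1/(60 + X))
B = 3585042 (B = 906*3957 = 3585042)
1/(B + C((-1059 - 1318)/(668 + 269))) = 1/(3585042 + 1/(60 + (-1059 - 1318)/(668 + 269))) = 1/(3585042 + 1/(60 - 2377/937)) = 1/(3585042 + 1/(53843/937)) = 1/(3585042 + 937/53843) = 1/(193029417343/53843) = 53843/193029417343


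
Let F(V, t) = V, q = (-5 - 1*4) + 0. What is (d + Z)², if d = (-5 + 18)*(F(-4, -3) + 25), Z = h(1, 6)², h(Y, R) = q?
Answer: 125316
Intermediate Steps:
q = -9 (q = (-5 - 4) + 0 = -9 + 0 = -9)
h(Y, R) = -9
Z = 81 (Z = (-9)² = 81)
d = 273 (d = (-5 + 18)*(-4 + 25) = 13*21 = 273)
(d + Z)² = (273 + 81)² = 354² = 125316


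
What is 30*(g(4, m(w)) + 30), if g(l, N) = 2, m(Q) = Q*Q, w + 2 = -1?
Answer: 960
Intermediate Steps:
w = -3 (w = -2 - 1 = -3)
m(Q) = Q**2
30*(g(4, m(w)) + 30) = 30*(2 + 30) = 30*32 = 960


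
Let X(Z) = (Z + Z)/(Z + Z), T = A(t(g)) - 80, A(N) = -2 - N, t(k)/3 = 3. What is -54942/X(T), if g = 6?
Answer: -54942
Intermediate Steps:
t(k) = 9 (t(k) = 3*3 = 9)
T = -91 (T = (-2 - 1*9) - 80 = (-2 - 9) - 80 = -11 - 80 = -91)
X(Z) = 1 (X(Z) = (2*Z)/((2*Z)) = (2*Z)*(1/(2*Z)) = 1)
-54942/X(T) = -54942/1 = -54942*1 = -54942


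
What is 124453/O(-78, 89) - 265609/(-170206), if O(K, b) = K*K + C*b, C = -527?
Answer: -10340753547/6947638714 ≈ -1.4884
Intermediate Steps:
O(K, b) = K² - 527*b (O(K, b) = K*K - 527*b = K² - 527*b)
124453/O(-78, 89) - 265609/(-170206) = 124453/((-78)² - 527*89) - 265609/(-170206) = 124453/(6084 - 46903) - 265609*(-1/170206) = 124453/(-40819) + 265609/170206 = 124453*(-1/40819) + 265609/170206 = -124453/40819 + 265609/170206 = -10340753547/6947638714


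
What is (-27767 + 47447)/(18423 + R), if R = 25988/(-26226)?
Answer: 51612768/48313561 ≈ 1.0683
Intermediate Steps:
R = -12994/13113 (R = 25988*(-1/26226) = -12994/13113 ≈ -0.99092)
(-27767 + 47447)/(18423 + R) = (-27767 + 47447)/(18423 - 12994/13113) = 19680/(241567805/13113) = 19680*(13113/241567805) = 51612768/48313561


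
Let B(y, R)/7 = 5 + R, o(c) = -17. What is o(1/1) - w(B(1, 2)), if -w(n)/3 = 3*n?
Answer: 424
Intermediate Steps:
B(y, R) = 35 + 7*R (B(y, R) = 7*(5 + R) = 35 + 7*R)
w(n) = -9*n
o(1/1) - w(B(1, 2)) = -17 - (-9)*(35 + 7*2) = -17 - (-9)*(35 + 14) = -17 - (-9)*49 = -17 - 1*(-441) = -17 + 441 = 424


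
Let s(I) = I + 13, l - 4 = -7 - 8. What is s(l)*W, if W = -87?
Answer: -174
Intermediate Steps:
l = -11 (l = 4 + (-7 - 8) = 4 - 15 = -11)
s(I) = 13 + I
s(l)*W = (13 - 11)*(-87) = 2*(-87) = -174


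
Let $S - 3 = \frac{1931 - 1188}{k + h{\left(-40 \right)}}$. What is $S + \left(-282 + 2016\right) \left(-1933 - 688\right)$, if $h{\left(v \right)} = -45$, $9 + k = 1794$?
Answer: $- \frac{7907970397}{1740} \approx -4.5448 \cdot 10^{6}$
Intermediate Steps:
$k = 1785$ ($k = -9 + 1794 = 1785$)
$S = \frac{5963}{1740}$ ($S = 3 + \frac{1931 - 1188}{1785 - 45} = 3 + \frac{743}{1740} = \frac{5963}{1740} \approx 3.427$)
$S + \left(-282 + 2016\right) \left(-1933 - 688\right) = \frac{5963}{1740} + \left(-282 + 2016\right) \left(-1933 - 688\right) = \frac{5963}{1740} + 1734 \left(-2621\right) = \frac{5963}{1740} - 4544814 = - \frac{7907970397}{1740}$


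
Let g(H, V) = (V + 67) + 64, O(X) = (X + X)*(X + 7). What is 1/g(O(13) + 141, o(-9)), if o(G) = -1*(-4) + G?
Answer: 1/126 ≈ 0.0079365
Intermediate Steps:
o(G) = 4 + G
O(X) = 2*X*(7 + X) (O(X) = (2*X)*(7 + X) = 2*X*(7 + X))
g(H, V) = 131 + V (g(H, V) = (67 + V) + 64 = 131 + V)
1/g(O(13) + 141, o(-9)) = 1/(131 + (4 - 9)) = 1/(131 - 5) = 1/126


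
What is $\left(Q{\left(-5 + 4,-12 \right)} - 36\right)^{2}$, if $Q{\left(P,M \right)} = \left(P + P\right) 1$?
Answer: $1444$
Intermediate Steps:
$Q{\left(P,M \right)} = 2 P$ ($Q{\left(P,M \right)} = 2 P 1 = 2 P$)
$\left(Q{\left(-5 + 4,-12 \right)} - 36\right)^{2} = \left(2 \left(-5 + 4\right) - 36\right)^{2} = \left(2 \left(-1\right) - 36\right)^{2} = \left(-2 - 36\right)^{2} = \left(-38\right)^{2} = 1444$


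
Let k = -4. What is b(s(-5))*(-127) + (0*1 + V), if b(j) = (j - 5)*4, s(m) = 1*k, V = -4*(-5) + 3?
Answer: 4595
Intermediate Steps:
V = 23 (V = 20 + 3 = 23)
s(m) = -4 (s(m) = 1*(-4) = -4)
b(j) = -20 + 4*j (b(j) = (-5 + j)*4 = -20 + 4*j)
b(s(-5))*(-127) + (0*1 + V) = (-20 + 4*(-4))*(-127) + (0*1 + 23) = (-20 - 16)*(-127) + (0 + 23) = -36*(-127) + 23 = 4572 + 23 = 4595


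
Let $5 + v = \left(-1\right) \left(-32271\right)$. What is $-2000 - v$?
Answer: $-34266$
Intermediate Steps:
$v = 32266$ ($v = -5 - -32271 = -5 + 32271 = 32266$)
$-2000 - v = -2000 - 32266 = -34266$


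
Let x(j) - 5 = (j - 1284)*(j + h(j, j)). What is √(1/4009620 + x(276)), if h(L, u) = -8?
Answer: I*√1085759724321915495/2004810 ≈ 519.75*I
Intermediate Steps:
x(j) = 5 + (-1284 + j)*(-8 + j) (x(j) = 5 + (j - 1284)*(j - 8) = 5 + (-1284 + j)*(-8 + j))
√(1/4009620 + x(276)) = √(1/4009620 + (10277 + 276² - 1292*276)) = √(1/4009620 + (10277 + 76176 - 356592)) = √(1/4009620 - 270139) = √(-1083154737179/4009620) = I*√1085759724321915495/2004810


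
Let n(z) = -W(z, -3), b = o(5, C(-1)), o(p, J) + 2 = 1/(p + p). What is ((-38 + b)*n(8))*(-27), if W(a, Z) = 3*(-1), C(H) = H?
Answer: 32319/10 ≈ 3231.9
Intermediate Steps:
o(p, J) = -2 + 1/(2*p) (o(p, J) = -2 + 1/(p + p) = -2 + 1/(2*p))
b = -19/10 (b = -2 + (1/2)/5 = -2 + (1/2)*(1/5) = -2 + 1/10 = -19/10 ≈ -1.9000)
W(a, Z) = -3
n(z) = 3 (n(z) = -1*(-3) = 3)
((-38 + b)*n(8))*(-27) = ((-38 - 19/10)*3)*(-27) = -399/10*3*(-27) = -1197/10*(-27) = 32319/10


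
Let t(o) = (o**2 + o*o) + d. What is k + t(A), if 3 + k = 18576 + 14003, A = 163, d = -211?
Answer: 85503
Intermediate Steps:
t(o) = -211 + 2*o**2 (t(o) = (o**2 + o*o) - 211 = (o**2 + o**2) - 211 = 2*o**2 - 211 = -211 + 2*o**2)
k = 32576 (k = -3 + (18576 + 14003) = -3 + 32579 = 32576)
k + t(A) = 32576 + (-211 + 2*163**2) = 32576 + (-211 + 2*26569) = 32576 + (-211 + 53138) = 32576 + 52927 = 85503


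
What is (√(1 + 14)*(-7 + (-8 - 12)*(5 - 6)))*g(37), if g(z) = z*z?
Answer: 17797*√15 ≈ 68928.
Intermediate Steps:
g(z) = z²
(√(1 + 14)*(-7 + (-8 - 12)*(5 - 6)))*g(37) = (√(1 + 14)*(-7 + (-8 - 12)*(5 - 6)))*37² = (√15*(-7 - 20*(-1)))*1369 = (√15*(-7 + 20))*1369 = (√15*13)*1369 = (13*√15)*1369 = 17797*√15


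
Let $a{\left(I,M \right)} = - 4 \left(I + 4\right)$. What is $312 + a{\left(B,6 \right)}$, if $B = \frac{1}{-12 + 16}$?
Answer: $295$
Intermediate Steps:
$B = \frac{1}{4} \approx 0.25$
$a{\left(I,M \right)} = -16 - 4 I$ ($a{\left(I,M \right)} = - 4 \left(4 + I\right) = -16 - 4 I$)
$312 + a{\left(B,6 \right)} = 312 - 17 = 295$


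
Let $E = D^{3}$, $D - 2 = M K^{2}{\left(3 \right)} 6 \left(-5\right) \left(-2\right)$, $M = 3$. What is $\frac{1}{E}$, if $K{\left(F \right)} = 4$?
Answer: $\frac{1}{23937672968} \approx 4.1775 \cdot 10^{-11}$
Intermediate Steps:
$D = 2882$ ($D = 2 + 3 \cdot 4^{2} \cdot 6 \left(-5\right) \left(-2\right) = 2 + 3 \cdot 16 \left(\left(-30\right) \left(-2\right)\right) = 2 + 48 \cdot 60 = 2 + 2880 = 2882$)
$E = 23937672968$ ($E = 2882^{3} = 23937672968$)
$\frac{1}{E} = \frac{1}{23937672968}$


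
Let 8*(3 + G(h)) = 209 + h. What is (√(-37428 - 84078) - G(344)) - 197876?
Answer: -1583537/8 + I*√121506 ≈ -1.9794e+5 + 348.58*I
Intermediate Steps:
G(h) = 185/8 + h/8 (G(h) = -3 + (209 + h)/8 = -3 + (209/8 + h/8) = 185/8 + h/8)
(√(-37428 - 84078) - G(344)) - 197876 = (√(-37428 - 84078) - (185/8 + (⅛)*344)) - 197876 = (√(-121506) - (185/8 + 43)) - 197876 = (I*√121506 - 1*529/8) - 197876 = (I*√121506 - 529/8) - 197876 = (-529/8 + I*√121506) - 197876 = -1583537/8 + I*√121506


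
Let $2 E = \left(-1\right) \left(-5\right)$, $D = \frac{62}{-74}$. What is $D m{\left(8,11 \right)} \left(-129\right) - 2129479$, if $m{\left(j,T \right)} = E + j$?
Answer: $- \frac{157497467}{74} \approx -2.1283 \cdot 10^{6}$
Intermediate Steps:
$D = - \frac{31}{37}$ ($D = 62 \left(- \frac{1}{74}\right) = - \frac{31}{37} \approx -0.83784$)
$E = \frac{5}{2}$ ($E = \frac{\left(-1\right) \left(-5\right)}{2} = \frac{1}{2} \cdot 5 = \frac{5}{2} \approx 2.5$)
$m{\left(j,T \right)} = \frac{5}{2} + j$
$D m{\left(8,11 \right)} \left(-129\right) - 2129479 = - \frac{31 \left(\frac{5}{2} + 8\right)}{37} \left(-129\right) - 2129479 = \left(- \frac{31}{37}\right) \frac{21}{2} \left(-129\right) - 2129479 = \left(- \frac{651}{74}\right) \left(-129\right) - 2129479 = \frac{83979}{74} - 2129479 = - \frac{157497467}{74}$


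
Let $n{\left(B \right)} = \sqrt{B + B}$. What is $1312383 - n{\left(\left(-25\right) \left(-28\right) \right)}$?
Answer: $1312383 - 10 \sqrt{14} \approx 1.3123 \cdot 10^{6}$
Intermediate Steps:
$n{\left(B \right)} = \sqrt{2} \sqrt{B}$ ($n{\left(B \right)} = \sqrt{2 B} = \sqrt{2} \sqrt{B}$)
$1312383 - n{\left(\left(-25\right) \left(-28\right) \right)} = 1312383 - \sqrt{2} \sqrt{\left(-25\right) \left(-28\right)} = 1312383 - \sqrt{2} \sqrt{700} = 1312383 - \sqrt{2} \cdot 10 \sqrt{7} = 1312383 - 10 \sqrt{14}$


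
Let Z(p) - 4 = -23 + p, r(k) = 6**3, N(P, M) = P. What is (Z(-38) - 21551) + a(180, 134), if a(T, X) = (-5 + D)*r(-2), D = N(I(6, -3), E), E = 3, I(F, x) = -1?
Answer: -22904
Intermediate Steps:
D = -1
r(k) = 216
Z(p) = -19 + p (Z(p) = 4 + (-23 + p) = -19 + p)
a(T, X) = -1296 (a(T, X) = (-5 - 1)*216 = -6*216 = -1296)
(Z(-38) - 21551) + a(180, 134) = ((-19 - 38) - 21551) - 1296 = (-57 - 21551) - 1296 = -21608 - 1296 = -22904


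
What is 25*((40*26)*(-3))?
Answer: -78000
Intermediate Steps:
25*((40*26)*(-3)) = 25*(1040*(-3)) = 25*(-3120) = -78000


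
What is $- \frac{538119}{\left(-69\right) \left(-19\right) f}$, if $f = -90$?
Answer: $\frac{59791}{13110} \approx 4.5607$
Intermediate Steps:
$- \frac{538119}{\left(-69\right) \left(-19\right) f} = - \frac{538119}{\left(-69\right) \left(-19\right) \left(-90\right)} = - \frac{538119}{1311 \left(-90\right)} = - \frac{538119}{-117990} = \left(-538119\right) \left(- \frac{1}{117990}\right) = \frac{59791}{13110}$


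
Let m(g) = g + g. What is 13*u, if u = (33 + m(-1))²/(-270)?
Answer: -12493/270 ≈ -46.270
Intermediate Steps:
m(g) = 2*g
u = -961/270 (u = (33 + 2*(-1))²/(-270) = (33 - 2)²*(-1/270) = 31²*(-1/270) = 961*(-1/270) = -961/270 ≈ -3.5593)
13*u = 13*(-961/270) = -12493/270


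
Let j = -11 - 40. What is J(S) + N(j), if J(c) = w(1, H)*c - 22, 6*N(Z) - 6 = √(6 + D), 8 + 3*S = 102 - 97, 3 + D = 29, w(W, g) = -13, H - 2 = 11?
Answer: -8 + 2*√2/3 ≈ -7.0572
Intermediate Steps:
H = 13 (H = 2 + 11 = 13)
D = 26 (D = -3 + 29 = 26)
S = -1 (S = -8/3 + (102 - 97)/3 = -8/3 + (⅓)*5 = -8/3 + 5/3 = -1)
j = -51
N(Z) = 1 + 2*√2/3 (N(Z) = 1 + √(6 + 26)/6 = 1 + √32/6 = 1 + (4*√2)/6 = 1 + 2*√2/3)
J(c) = -22 - 13*c (J(c) = -13*c - 22 = -22 - 13*c)
J(S) + N(j) = (-22 - 13*(-1)) + (1 + 2*√2/3) = (-22 + 13) + (1 + 2*√2/3) = -9 + (1 + 2*√2/3) = -8 + 2*√2/3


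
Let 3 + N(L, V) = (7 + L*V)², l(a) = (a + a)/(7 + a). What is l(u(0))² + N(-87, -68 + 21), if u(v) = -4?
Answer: 150994981/9 ≈ 1.6777e+7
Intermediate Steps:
l(a) = 2*a/(7 + a) (l(a) = (2*a)/(7 + a) = 2*a/(7 + a))
N(L, V) = -3 + (7 + L*V)²
l(u(0))² + N(-87, -68 + 21) = (2*(-4)/(7 - 4))² + (-3 + (7 - 87*(-68 + 21))²) = (2*(-4)/3)² + (-3 + (7 - 87*(-47))²) = (2*(-4)*(⅓))² + (-3 + (7 + 4089)²) = (-8/3)² + (-3 + 4096²) = 64/9 + (-3 + 16777216) = 64/9 + 16777213 = 150994981/9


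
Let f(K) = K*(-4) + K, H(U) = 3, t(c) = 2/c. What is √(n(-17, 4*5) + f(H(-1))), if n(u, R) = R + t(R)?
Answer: √1110/10 ≈ 3.3317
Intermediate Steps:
n(u, R) = R + 2/R
f(K) = -3*K (f(K) = -4*K + K = -3*K)
√(n(-17, 4*5) + f(H(-1))) = √((4*5 + 2/((4*5))) - 3*3) = √((20 + 2/20) - 9) = √((20 + 2*(1/20)) - 9) = √((20 + ⅒) - 9) = √(201/10 - 9) = √(111/10) = √1110/10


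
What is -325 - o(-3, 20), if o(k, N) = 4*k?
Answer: -313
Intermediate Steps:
-325 - o(-3, 20) = -325 - 4*(-3) = -325 - 1*(-12) = -325 + 12 = -313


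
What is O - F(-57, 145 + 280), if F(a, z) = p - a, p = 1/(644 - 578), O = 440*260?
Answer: 7546637/66 ≈ 1.1434e+5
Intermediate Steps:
O = 114400
p = 1/66 ≈ 0.015152
F(a, z) = 1/66 - a
O - F(-57, 145 + 280) = 114400 - (1/66 - 1*(-57)) = 114400 - (1/66 + 57) = 114400 - 1*3763/66 = 114400 - 3763/66 = 7546637/66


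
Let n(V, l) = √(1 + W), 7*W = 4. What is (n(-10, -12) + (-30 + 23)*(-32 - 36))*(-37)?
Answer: -17612 - 37*√77/7 ≈ -17658.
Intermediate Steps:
W = 4/7 (W = (⅐)*4 = 4/7 ≈ 0.57143)
n(V, l) = √77/7 (n(V, l) = √(1 + 4/7) = √(11/7) = √77/7)
(n(-10, -12) + (-30 + 23)*(-32 - 36))*(-37) = (√77/7 + (-30 + 23)*(-32 - 36))*(-37) = (√77/7 - 7*(-68))*(-37) = (√77/7 + 476)*(-37) = (476 + √77/7)*(-37) = -17612 - 37*√77/7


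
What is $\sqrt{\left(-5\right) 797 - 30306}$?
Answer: $i \sqrt{34291} \approx 185.18 i$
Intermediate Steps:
$\sqrt{\left(-5\right) 797 - 30306} = \sqrt{-3985 - 30306} = \sqrt{-34291} = i \sqrt{34291}$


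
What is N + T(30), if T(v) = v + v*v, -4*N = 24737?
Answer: -21017/4 ≈ -5254.3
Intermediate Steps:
N = -24737/4 (N = -¼*24737 = -24737/4 ≈ -6184.3)
T(v) = v + v²
N + T(30) = -24737/4 + 30*(1 + 30) = -24737/4 + 30*31 = -24737/4 + 930 = -21017/4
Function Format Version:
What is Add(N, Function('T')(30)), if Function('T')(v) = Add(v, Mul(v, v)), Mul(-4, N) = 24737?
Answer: Rational(-21017, 4) ≈ -5254.3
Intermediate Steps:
N = Rational(-24737, 4) (N = Mul(Rational(-1, 4), 24737) = Rational(-24737, 4) ≈ -6184.3)
Function('T')(v) = Add(v, Pow(v, 2))
Add(N, Function('T')(30)) = Add(Rational(-24737, 4), Mul(30, Add(1, 30))) = Add(Rational(-24737, 4), Mul(30, 31)) = Add(Rational(-24737, 4), 930) = Rational(-21017, 4)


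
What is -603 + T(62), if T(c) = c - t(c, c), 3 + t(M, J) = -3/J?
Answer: -33353/62 ≈ -537.95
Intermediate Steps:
t(M, J) = -3 - 3/J
T(c) = 3 + c + 3/c (T(c) = c - (-3 - 3/c) = c + (3 + 3/c) = 3 + c + 3/c)
-603 + T(62) = -603 + (3 + 62 + 3/62) = -603 + 4033/62 = -33353/62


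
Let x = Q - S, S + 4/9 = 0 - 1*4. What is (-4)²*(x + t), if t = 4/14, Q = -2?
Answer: 2752/63 ≈ 43.683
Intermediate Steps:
S = -40/9 (S = -4/9 + (0 - 1*4) = -4/9 + (0 - 4) = -4/9 - 4 = -40/9 ≈ -4.4444)
t = 2/7 (t = 4*(1/14) = 2/7 ≈ 0.28571)
x = 22/9 (x = -2 - 1*(-40/9) = -2 + 40/9 = 22/9 ≈ 2.4444)
(-4)²*(x + t) = (-4)²*(22/9 + 2/7) = 16*(172/63) = 2752/63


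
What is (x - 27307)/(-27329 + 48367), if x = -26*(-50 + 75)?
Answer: -27957/21038 ≈ -1.3289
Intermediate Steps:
x = -650 (x = -26*25 = -650)
(x - 27307)/(-27329 + 48367) = (-650 - 27307)/(-27329 + 48367) = -27957/21038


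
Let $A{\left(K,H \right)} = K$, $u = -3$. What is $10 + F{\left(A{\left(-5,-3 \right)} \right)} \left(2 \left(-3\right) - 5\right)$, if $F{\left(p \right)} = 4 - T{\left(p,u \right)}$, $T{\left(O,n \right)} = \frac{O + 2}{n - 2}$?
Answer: $- \frac{137}{5} \approx -27.4$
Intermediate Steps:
$T{\left(O,n \right)} = \frac{2 + O}{-2 + n}$
$F{\left(p \right)} = \frac{22}{5} + \frac{p}{5}$ ($F{\left(p \right)} = 4 - \frac{2 + p}{-2 - 3} = 4 - \frac{2 + p}{-5} = 4 - - \frac{2 + p}{5} = 4 - \left(- \frac{2}{5} - \frac{p}{5}\right) = 4 + \left(\frac{2}{5} + \frac{p}{5}\right) = \frac{22}{5} + \frac{p}{5}$)
$10 + F{\left(A{\left(-5,-3 \right)} \right)} \left(2 \left(-3\right) - 5\right) = 10 + \left(\frac{22}{5} + \frac{1}{5} \left(-5\right)\right) \left(2 \left(-3\right) - 5\right) = 10 + \left(\frac{22}{5} - 1\right) \left(-6 - 5\right) = 10 + \frac{17}{5} \left(-11\right) = 10 - \frac{187}{5} = - \frac{137}{5}$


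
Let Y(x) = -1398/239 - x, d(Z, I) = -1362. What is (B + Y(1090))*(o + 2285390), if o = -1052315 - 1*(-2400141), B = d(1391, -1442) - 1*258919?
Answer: -226963613729472/239 ≈ -9.4964e+11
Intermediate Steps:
B = -260281 (B = -1362 - 1*258919 = -1362 - 258919 = -260281)
Y(x) = -1398/239 - x (Y(x) = -1398*1/239 - x = -1398/239 - x)
o = 1347826 (o = -1052315 + 2400141 = 1347826)
(B + Y(1090))*(o + 2285390) = (-260281 + (-1398/239 - 1*1090))*(1347826 + 2285390) = (-260281 + (-1398/239 - 1090))*3633216 = (-260281 - 261908/239)*3633216 = -62469067/239*3633216 = -226963613729472/239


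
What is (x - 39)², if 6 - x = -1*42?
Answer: 81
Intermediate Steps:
x = 48 (x = 6 - (-1)*42 = 6 - 1*(-42) = 6 + 42 = 48)
(x - 39)² = (48 - 39)² = 9² = 81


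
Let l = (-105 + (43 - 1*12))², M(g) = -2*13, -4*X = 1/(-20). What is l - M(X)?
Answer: 5502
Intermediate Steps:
X = 1/80 (X = -¼/(-20) = -¼*(-1/20) = 1/80 ≈ 0.012500)
M(g) = -26
l = 5476 (l = (-105 + (43 - 12))² = (-105 + 31)² = (-74)² = 5476)
l - M(X) = 5476 - 1*(-26) = 5476 + 26 = 5502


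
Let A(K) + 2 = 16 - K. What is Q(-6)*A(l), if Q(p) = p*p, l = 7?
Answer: 252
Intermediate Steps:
A(K) = 14 - K (A(K) = -2 + (16 - K) = 14 - K)
Q(p) = p²
Q(-6)*A(l) = (-6)²*(14 - 1*7) = 36*(14 - 7) = 36*7 = 252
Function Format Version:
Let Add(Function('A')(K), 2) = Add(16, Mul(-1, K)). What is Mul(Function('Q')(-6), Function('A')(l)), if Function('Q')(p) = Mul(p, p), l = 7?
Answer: 252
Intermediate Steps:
Function('A')(K) = Add(14, Mul(-1, K)) (Function('A')(K) = Add(-2, Add(16, Mul(-1, K))) = Add(14, Mul(-1, K)))
Function('Q')(p) = Pow(p, 2)
Mul(Function('Q')(-6), Function('A')(l)) = Mul(Pow(-6, 2), Add(14, Mul(-1, 7))) = Mul(36, Add(14, -7)) = Mul(36, 7) = 252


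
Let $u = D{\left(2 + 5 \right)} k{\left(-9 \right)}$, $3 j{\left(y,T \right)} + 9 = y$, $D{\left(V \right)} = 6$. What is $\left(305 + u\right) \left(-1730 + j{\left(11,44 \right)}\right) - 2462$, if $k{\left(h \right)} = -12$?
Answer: $- \frac{1216190}{3} \approx -4.054 \cdot 10^{5}$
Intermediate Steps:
$j{\left(y,T \right)} = -3 + \frac{y}{3}$
$u = -72$ ($u = 6 \left(-12\right) = -72$)
$\left(305 + u\right) \left(-1730 + j{\left(11,44 \right)}\right) - 2462 = \left(305 - 72\right) \left(-1730 + \left(-3 + \frac{1}{3} \cdot 11\right)\right) - 2462 = 233 \left(-1730 + \left(-3 + \frac{11}{3}\right)\right) - 2462 = 233 \left(-1730 + \frac{2}{3}\right) - 2462 = 233 \left(- \frac{5188}{3}\right) - 2462 = - \frac{1208804}{3} - 2462 = - \frac{1216190}{3}$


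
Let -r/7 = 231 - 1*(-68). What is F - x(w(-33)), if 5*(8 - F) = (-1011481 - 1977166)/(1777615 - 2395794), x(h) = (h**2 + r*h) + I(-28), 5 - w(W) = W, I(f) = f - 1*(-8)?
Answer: 241451546963/3090895 ≈ 78117.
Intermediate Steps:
I(f) = 8 + f (I(f) = f + 8 = 8 + f)
w(W) = 5 - W
r = -2093 (r = -7*(231 - 1*(-68)) = -7*(231 + 68) = -7*299 = -2093)
x(h) = -20 + h**2 - 2093*h (x(h) = (h**2 - 2093*h) + (8 - 28) = (h**2 - 2093*h) - 20 = -20 + h**2 - 2093*h)
F = 21738513/3090895 (F = 8 - (-1011481 - 1977166)/(5*(1777615 - 2395794)) = 8 - (-2988647)/(5*(-618179)) = 8 - (-2988647)*(-1)/(5*618179) = 8 - 1/5*2988647/618179 = 8 - 2988647/3090895 = 21738513/3090895 ≈ 7.0331)
F - x(w(-33)) = 21738513/3090895 - (-20 + (5 - 1*(-33))**2 - 2093*(5 - 1*(-33))) = 21738513/3090895 - (-20 + (5 + 33)**2 - 2093*(5 + 33)) = 21738513/3090895 - (-20 + 38**2 - 2093*38) = 21738513/3090895 - (-20 + 1444 - 79534) = 21738513/3090895 - 1*(-78110) = 21738513/3090895 + 78110 = 241451546963/3090895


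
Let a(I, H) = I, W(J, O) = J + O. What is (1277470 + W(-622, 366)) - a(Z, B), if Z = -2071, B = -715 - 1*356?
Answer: 1279285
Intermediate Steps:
B = -1071 (B = -715 - 356 = -1071)
(1277470 + W(-622, 366)) - a(Z, B) = (1277470 + (-622 + 366)) - 1*(-2071) = (1277470 - 256) + 2071 = 1277214 + 2071 = 1279285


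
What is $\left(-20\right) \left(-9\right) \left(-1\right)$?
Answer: $-180$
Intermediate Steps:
$\left(-20\right) \left(-9\right) \left(-1\right) = 180 \left(-1\right) = -180$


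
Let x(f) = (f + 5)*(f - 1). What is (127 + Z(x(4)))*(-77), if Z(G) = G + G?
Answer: -13937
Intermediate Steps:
x(f) = (-1 + f)*(5 + f) (x(f) = (5 + f)*(-1 + f) = (-1 + f)*(5 + f))
Z(G) = 2*G
(127 + Z(x(4)))*(-77) = (127 + 2*(-5 + 4² + 4*4))*(-77) = (127 + 2*(-5 + 16 + 16))*(-77) = (127 + 2*27)*(-77) = (127 + 54)*(-77) = 181*(-77) = -13937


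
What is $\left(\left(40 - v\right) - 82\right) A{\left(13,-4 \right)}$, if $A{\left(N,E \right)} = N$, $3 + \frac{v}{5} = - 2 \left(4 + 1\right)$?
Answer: $299$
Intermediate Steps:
$v = -65$ ($v = -15 + 5 \left(- 2 \left(4 + 1\right)\right) = -15 + 5 \left(\left(-2\right) 5\right) = -15 + 5 \left(-10\right) = -15 - 50 = -65$)
$\left(\left(40 - v\right) - 82\right) A{\left(13,-4 \right)} = \left(\left(40 - -65\right) - 82\right) 13 = \left(\left(40 + 65\right) - 82\right) 13 = \left(105 - 82\right) 13 = 23 \cdot 13 = 299$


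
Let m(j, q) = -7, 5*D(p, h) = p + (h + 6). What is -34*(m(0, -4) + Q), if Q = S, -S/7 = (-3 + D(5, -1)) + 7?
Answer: 1666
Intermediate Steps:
D(p, h) = 6/5 + h/5 + p/5 (D(p, h) = (p + (h + 6))/5 = (p + (6 + h))/5 = (6 + h + p)/5 = 6/5 + h/5 + p/5)
S = -42 (S = -7*((-3 + (6/5 + (⅕)*(-1) + (⅕)*5)) + 7) = -7*((-3 + (6/5 - ⅕ + 1)) + 7) = -7*((-3 + 2) + 7) = -7*(-1 + 7) = -7*6 = -42)
Q = -42
-34*(m(0, -4) + Q) = -34*(-7 - 42) = -34*(-49) = 1666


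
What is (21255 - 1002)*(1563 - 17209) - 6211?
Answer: -316884649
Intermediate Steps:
(21255 - 1002)*(1563 - 17209) - 6211 = 20253*(-15646) - 6211 = -316878438 - 6211 = -316884649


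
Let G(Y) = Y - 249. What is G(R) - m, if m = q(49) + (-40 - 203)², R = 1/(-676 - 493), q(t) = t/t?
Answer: -69320532/1169 ≈ -59299.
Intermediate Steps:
q(t) = 1
R = -1/1169 (R = 1/(-1169) = -1/1169 ≈ -0.00085543)
G(Y) = -249 + Y
m = 59050 (m = 1 + (-40 - 203)² = 1 + (-243)² = 1 + 59049 = 59050)
G(R) - m = (-249 - 1/1169) - 1*59050 = -291082/1169 - 59050 = -69320532/1169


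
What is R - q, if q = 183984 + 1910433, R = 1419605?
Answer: -674812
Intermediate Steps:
q = 2094417
R - q = 1419605 - 1*2094417 = 1419605 - 2094417 = -674812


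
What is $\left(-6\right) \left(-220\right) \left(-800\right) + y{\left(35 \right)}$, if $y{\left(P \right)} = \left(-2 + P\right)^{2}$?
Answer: $-1054911$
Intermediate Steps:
$\left(-6\right) \left(-220\right) \left(-800\right) + y{\left(35 \right)} = \left(-6\right) \left(-220\right) \left(-800\right) + \left(-2 + 35\right)^{2} = 1320 \left(-800\right) + 33^{2} = -1056000 + 1089 = -1054911$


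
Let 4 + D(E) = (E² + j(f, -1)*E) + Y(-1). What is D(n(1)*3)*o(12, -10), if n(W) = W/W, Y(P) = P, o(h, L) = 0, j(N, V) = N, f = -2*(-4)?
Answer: 0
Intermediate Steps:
f = 8
n(W) = 1
D(E) = -5 + E² + 8*E (D(E) = -4 + ((E² + 8*E) - 1) = -4 + (-1 + E² + 8*E) = -5 + E² + 8*E)
D(n(1)*3)*o(12, -10) = (-5 + (1*3)² + 8*(1*3))*0 = (-5 + 3² + 8*3)*0 = (-5 + 9 + 24)*0 = 28*0 = 0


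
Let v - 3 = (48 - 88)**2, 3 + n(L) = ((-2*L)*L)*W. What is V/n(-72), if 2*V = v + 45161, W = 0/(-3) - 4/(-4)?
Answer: -7794/3457 ≈ -2.2546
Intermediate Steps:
W = 1 (W = 0*(-1/3) - 4*(-1/4) = 0 + 1 = 1)
n(L) = -3 - 2*L**2 (n(L) = -3 + ((-2*L)*L)*1 = -3 - 2*L**2*1 = -3 - 2*L**2)
v = 1603 (v = 3 + (48 - 88)**2 = 3 + (-40)**2 = 3 + 1600 = 1603)
V = 23382 (V = (1603 + 45161)/2 = (1/2)*46764 = 23382)
V/n(-72) = 23382/(-3 - 2*(-72)**2) = 23382/(-3 - 2*5184) = 23382/(-3 - 10368) = 23382/(-10371) = 23382*(-1/10371) = -7794/3457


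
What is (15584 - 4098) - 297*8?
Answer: 9110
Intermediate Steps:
(15584 - 4098) - 297*8 = 11486 - 1*2376 = 11486 - 2376 = 9110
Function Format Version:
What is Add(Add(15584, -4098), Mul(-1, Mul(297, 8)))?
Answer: 9110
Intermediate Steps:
Add(Add(15584, -4098), Mul(-1, Mul(297, 8))) = Add(11486, Mul(-1, 2376)) = Add(11486, -2376) = 9110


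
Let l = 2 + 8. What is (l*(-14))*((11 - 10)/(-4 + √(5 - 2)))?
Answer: 560/13 + 140*√3/13 ≈ 61.730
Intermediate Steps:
l = 10
(l*(-14))*((11 - 10)/(-4 + √(5 - 2))) = (10*(-14))*((11 - 10)/(-4 + √(5 - 2))) = -140/(-4 + √3)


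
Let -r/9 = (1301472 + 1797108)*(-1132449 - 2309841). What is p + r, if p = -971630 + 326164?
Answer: 95995897888334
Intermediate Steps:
p = -645466
r = 95995898533800 (r = -9*(1301472 + 1797108)*(-1132449 - 2309841) = -27887220*(-3442290) = -9*(-10666210948200) = 95995898533800)
p + r = -645466 + 95995898533800 = 95995897888334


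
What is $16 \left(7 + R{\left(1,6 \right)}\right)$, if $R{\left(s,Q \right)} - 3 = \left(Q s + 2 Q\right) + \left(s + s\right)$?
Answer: $480$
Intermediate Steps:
$R{\left(s,Q \right)} = 3 + 2 Q + 2 s + Q s$ ($R{\left(s,Q \right)} = 3 + \left(\left(Q s + 2 Q\right) + \left(s + s\right)\right) = 3 + \left(\left(2 Q + Q s\right) + 2 s\right) = 3 + \left(2 Q + 2 s + Q s\right) = 3 + 2 Q + 2 s + Q s$)
$16 \left(7 + R{\left(1,6 \right)}\right) = 16 \left(7 + \left(3 + 2 \cdot 6 + 2 \cdot 1 + 6 \cdot 1\right)\right) = 16 \left(7 + \left(3 + 12 + 2 + 6\right)\right) = 16 \left(7 + 23\right) = 16 \cdot 30 = 480$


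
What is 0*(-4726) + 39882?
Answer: 39882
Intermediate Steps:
0*(-4726) + 39882 = 0 + 39882 = 39882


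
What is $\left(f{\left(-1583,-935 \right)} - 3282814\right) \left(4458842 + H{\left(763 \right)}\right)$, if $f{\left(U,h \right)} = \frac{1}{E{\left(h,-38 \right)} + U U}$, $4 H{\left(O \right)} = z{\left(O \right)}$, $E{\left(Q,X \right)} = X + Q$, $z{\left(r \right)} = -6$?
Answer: $- \frac{73331636418602868263}{5009832} \approx -1.4638 \cdot 10^{13}$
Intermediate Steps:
$E{\left(Q,X \right)} = Q + X$
$H{\left(O \right)} = - \frac{3}{2}$ ($H{\left(O \right)} = \frac{1}{4} \left(-6\right) = - \frac{3}{2}$)
$f{\left(U,h \right)} = \frac{1}{-38 + h + U^{2}}$ ($f{\left(U,h \right)} = \frac{1}{\left(h - 38\right) + U U} = \frac{1}{\left(-38 + h\right) + U^{2}} = \frac{1}{-38 + h + U^{2}}$)
$\left(f{\left(-1583,-935 \right)} - 3282814\right) \left(4458842 + H{\left(763 \right)}\right) = \left(\frac{1}{-38 - 935 + \left(-1583\right)^{2}} - 3282814\right) \left(4458842 - \frac{3}{2}\right) = \left(\frac{1}{-38 - 935 + 2505889} - 3282814\right) \frac{8917681}{2} = \left(\frac{1}{2504916} - 3282814\right) \frac{8917681}{2} = \left(- \frac{8223173313623}{2504916}\right) \frac{8917681}{2} = - \frac{73331636418602868263}{5009832}$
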